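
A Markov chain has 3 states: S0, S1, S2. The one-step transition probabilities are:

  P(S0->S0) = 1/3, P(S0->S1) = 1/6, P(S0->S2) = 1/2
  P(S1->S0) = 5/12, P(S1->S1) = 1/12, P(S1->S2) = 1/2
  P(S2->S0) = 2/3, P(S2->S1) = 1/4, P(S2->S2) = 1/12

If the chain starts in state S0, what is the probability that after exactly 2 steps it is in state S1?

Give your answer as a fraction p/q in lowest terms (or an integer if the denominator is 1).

Answer: 7/36

Derivation:
Computing P^2 by repeated multiplication:
P^1 =
  S0: [1/3, 1/6, 1/2]
  S1: [5/12, 1/12, 1/2]
  S2: [2/3, 1/4, 1/12]
P^2 =
  S0: [37/72, 7/36, 7/24]
  S1: [73/144, 29/144, 7/24]
  S2: [55/144, 11/72, 67/144]

(P^2)[S0 -> S1] = 7/36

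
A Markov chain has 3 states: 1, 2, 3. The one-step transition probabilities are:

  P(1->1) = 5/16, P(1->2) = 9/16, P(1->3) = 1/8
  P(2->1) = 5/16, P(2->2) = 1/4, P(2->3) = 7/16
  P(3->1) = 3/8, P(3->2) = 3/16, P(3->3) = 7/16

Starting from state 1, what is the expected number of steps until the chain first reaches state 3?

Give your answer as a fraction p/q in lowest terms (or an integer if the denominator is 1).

Answer: 112/29

Derivation:
Let h_i = expected steps to first reach 3 from state i.
Boundary: h_3 = 0.
First-step equations for the other states:
  h_1 = 1 + 5/16*h_1 + 9/16*h_2 + 1/8*h_3
  h_2 = 1 + 5/16*h_1 + 1/4*h_2 + 7/16*h_3

Substituting h_3 = 0 and rearranging gives the linear system (I - Q) h = 1:
  [11/16, -9/16] . (h_1, h_2) = 1
  [-5/16, 3/4] . (h_1, h_2) = 1

Solving yields:
  h_1 = 112/29
  h_2 = 256/87

Starting state is 1, so the expected hitting time is h_1 = 112/29.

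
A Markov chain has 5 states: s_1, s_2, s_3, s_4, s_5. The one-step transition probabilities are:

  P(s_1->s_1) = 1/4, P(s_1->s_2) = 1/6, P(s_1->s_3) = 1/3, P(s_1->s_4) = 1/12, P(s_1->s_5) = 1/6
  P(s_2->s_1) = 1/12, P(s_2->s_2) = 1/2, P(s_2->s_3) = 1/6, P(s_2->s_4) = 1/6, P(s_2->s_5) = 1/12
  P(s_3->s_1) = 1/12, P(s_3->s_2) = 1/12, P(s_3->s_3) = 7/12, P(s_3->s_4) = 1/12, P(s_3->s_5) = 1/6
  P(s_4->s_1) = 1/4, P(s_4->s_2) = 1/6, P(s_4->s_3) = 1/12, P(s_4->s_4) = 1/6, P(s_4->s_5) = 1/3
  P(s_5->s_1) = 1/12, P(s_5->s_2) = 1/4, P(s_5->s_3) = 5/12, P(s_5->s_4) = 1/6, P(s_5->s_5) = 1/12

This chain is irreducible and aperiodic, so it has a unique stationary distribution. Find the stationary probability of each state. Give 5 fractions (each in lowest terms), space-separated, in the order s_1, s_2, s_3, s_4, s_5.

The stationary distribution satisfies pi = pi * P, i.e.:
  pi_s_1 = 1/4*pi_s_1 + 1/12*pi_s_2 + 1/12*pi_s_3 + 1/4*pi_s_4 + 1/12*pi_s_5
  pi_s_2 = 1/6*pi_s_1 + 1/2*pi_s_2 + 1/12*pi_s_3 + 1/6*pi_s_4 + 1/4*pi_s_5
  pi_s_3 = 1/3*pi_s_1 + 1/6*pi_s_2 + 7/12*pi_s_3 + 1/12*pi_s_4 + 5/12*pi_s_5
  pi_s_4 = 1/12*pi_s_1 + 1/6*pi_s_2 + 1/12*pi_s_3 + 1/6*pi_s_4 + 1/6*pi_s_5
  pi_s_5 = 1/6*pi_s_1 + 1/12*pi_s_2 + 1/6*pi_s_3 + 1/3*pi_s_4 + 1/12*pi_s_5
with normalization: pi_s_1 + pi_s_2 + pi_s_3 + pi_s_4 + pi_s_5 = 1.

Using the first 4 balance equations plus normalization, the linear system A*pi = b is:
  [-3/4, 1/12, 1/12, 1/4, 1/12] . pi = 0
  [1/6, -1/2, 1/12, 1/6, 1/4] . pi = 0
  [1/3, 1/6, -5/12, 1/12, 5/12] . pi = 0
  [1/12, 1/6, 1/12, -5/6, 1/6] . pi = 0
  [1, 1, 1, 1, 1] . pi = 1

Solving yields:
  pi_s_1 = 413/3302
  pi_s_2 = 737/3302
  pi_s_3 = 1223/3302
  pi_s_4 = 207/1651
  pi_s_5 = 515/3302

Verification (pi * P):
  413/3302*1/4 + 737/3302*1/12 + 1223/3302*1/12 + 207/1651*1/4 + 515/3302*1/12 = 413/3302 = pi_s_1  (ok)
  413/3302*1/6 + 737/3302*1/2 + 1223/3302*1/12 + 207/1651*1/6 + 515/3302*1/4 = 737/3302 = pi_s_2  (ok)
  413/3302*1/3 + 737/3302*1/6 + 1223/3302*7/12 + 207/1651*1/12 + 515/3302*5/12 = 1223/3302 = pi_s_3  (ok)
  413/3302*1/12 + 737/3302*1/6 + 1223/3302*1/12 + 207/1651*1/6 + 515/3302*1/6 = 207/1651 = pi_s_4  (ok)
  413/3302*1/6 + 737/3302*1/12 + 1223/3302*1/6 + 207/1651*1/3 + 515/3302*1/12 = 515/3302 = pi_s_5  (ok)

Answer: 413/3302 737/3302 1223/3302 207/1651 515/3302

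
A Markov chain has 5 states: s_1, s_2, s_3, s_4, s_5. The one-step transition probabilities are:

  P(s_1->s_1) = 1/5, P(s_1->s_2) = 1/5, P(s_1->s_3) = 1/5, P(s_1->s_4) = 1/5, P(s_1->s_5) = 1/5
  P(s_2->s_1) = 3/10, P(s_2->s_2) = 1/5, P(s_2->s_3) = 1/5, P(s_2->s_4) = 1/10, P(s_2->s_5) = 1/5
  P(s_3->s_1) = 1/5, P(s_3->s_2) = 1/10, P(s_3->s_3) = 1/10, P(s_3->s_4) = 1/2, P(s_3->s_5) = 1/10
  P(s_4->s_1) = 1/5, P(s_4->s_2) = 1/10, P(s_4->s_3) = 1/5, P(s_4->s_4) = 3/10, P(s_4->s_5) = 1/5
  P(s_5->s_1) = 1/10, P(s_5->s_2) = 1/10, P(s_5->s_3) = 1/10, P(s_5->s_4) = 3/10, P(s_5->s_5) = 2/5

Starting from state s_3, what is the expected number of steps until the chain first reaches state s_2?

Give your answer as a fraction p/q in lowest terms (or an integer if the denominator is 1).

Let h_i = expected steps to first reach s_2 from state i.
Boundary: h_s_2 = 0.
First-step equations for the other states:
  h_s_1 = 1 + 1/5*h_s_1 + 1/5*h_s_2 + 1/5*h_s_3 + 1/5*h_s_4 + 1/5*h_s_5
  h_s_3 = 1 + 1/5*h_s_1 + 1/10*h_s_2 + 1/10*h_s_3 + 1/2*h_s_4 + 1/10*h_s_5
  h_s_4 = 1 + 1/5*h_s_1 + 1/10*h_s_2 + 1/5*h_s_3 + 3/10*h_s_4 + 1/5*h_s_5
  h_s_5 = 1 + 1/10*h_s_1 + 1/10*h_s_2 + 1/10*h_s_3 + 3/10*h_s_4 + 2/5*h_s_5

Substituting h_s_2 = 0 and rearranging gives the linear system (I - Q) h = 1:
  [4/5, -1/5, -1/5, -1/5] . (h_s_1, h_s_3, h_s_4, h_s_5) = 1
  [-1/5, 9/10, -1/2, -1/10] . (h_s_1, h_s_3, h_s_4, h_s_5) = 1
  [-1/5, -1/5, 7/10, -1/5] . (h_s_1, h_s_3, h_s_4, h_s_5) = 1
  [-1/10, -1/10, -3/10, 3/5] . (h_s_1, h_s_3, h_s_4, h_s_5) = 1

Solving yields:
  h_s_1 = 3915/512
  h_s_3 = 4345/512
  h_s_4 = 2175/256
  h_s_5 = 4405/512

Starting state is s_3, so the expected hitting time is h_s_3 = 4345/512.

Answer: 4345/512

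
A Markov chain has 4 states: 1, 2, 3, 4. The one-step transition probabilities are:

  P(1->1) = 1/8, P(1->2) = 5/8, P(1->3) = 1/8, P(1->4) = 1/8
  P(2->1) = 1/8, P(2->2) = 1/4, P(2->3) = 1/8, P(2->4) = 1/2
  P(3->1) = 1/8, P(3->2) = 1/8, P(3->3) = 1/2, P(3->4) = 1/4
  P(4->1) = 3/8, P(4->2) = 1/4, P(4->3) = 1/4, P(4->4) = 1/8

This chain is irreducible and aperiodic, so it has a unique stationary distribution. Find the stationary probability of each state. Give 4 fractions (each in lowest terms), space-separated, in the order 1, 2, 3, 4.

Answer: 31/162 47/162 41/162 43/162

Derivation:
The stationary distribution satisfies pi = pi * P, i.e.:
  pi_1 = 1/8*pi_1 + 1/8*pi_2 + 1/8*pi_3 + 3/8*pi_4
  pi_2 = 5/8*pi_1 + 1/4*pi_2 + 1/8*pi_3 + 1/4*pi_4
  pi_3 = 1/8*pi_1 + 1/8*pi_2 + 1/2*pi_3 + 1/4*pi_4
  pi_4 = 1/8*pi_1 + 1/2*pi_2 + 1/4*pi_3 + 1/8*pi_4
with normalization: pi_1 + pi_2 + pi_3 + pi_4 = 1.

Using the first 3 balance equations plus normalization, the linear system A*pi = b is:
  [-7/8, 1/8, 1/8, 3/8] . pi = 0
  [5/8, -3/4, 1/8, 1/4] . pi = 0
  [1/8, 1/8, -1/2, 1/4] . pi = 0
  [1, 1, 1, 1] . pi = 1

Solving yields:
  pi_1 = 31/162
  pi_2 = 47/162
  pi_3 = 41/162
  pi_4 = 43/162

Verification (pi * P):
  31/162*1/8 + 47/162*1/8 + 41/162*1/8 + 43/162*3/8 = 31/162 = pi_1  (ok)
  31/162*5/8 + 47/162*1/4 + 41/162*1/8 + 43/162*1/4 = 47/162 = pi_2  (ok)
  31/162*1/8 + 47/162*1/8 + 41/162*1/2 + 43/162*1/4 = 41/162 = pi_3  (ok)
  31/162*1/8 + 47/162*1/2 + 41/162*1/4 + 43/162*1/8 = 43/162 = pi_4  (ok)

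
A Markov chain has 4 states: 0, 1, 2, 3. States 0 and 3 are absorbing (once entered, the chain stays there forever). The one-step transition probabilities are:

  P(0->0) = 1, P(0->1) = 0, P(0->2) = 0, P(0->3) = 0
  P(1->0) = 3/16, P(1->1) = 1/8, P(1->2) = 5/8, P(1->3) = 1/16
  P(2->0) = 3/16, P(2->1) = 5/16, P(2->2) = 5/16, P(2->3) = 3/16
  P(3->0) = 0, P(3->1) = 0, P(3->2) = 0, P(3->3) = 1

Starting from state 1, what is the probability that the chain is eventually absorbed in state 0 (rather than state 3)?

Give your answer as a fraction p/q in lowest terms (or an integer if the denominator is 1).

Let a_i = P(absorbed in 0 | start in state i).
Boundary conditions: a_0 = 1, a_3 = 0.
For each transient state i, a_i = sum_j P(i->j) * a_j:
  a_1 = 3/16*a_0 + 1/8*a_1 + 5/8*a_2 + 1/16*a_3
  a_2 = 3/16*a_0 + 5/16*a_1 + 5/16*a_2 + 3/16*a_3

Substituting a_0 = 1 and a_3 = 0, rearrange to (I - Q) a = r where r[i] = P(i -> 0):
  [7/8, -5/8] . (a_1, a_2) = 3/16
  [-5/16, 11/16] . (a_1, a_2) = 3/16

Solving yields:
  a_1 = 63/104
  a_2 = 57/104

Starting state is 1, so the absorption probability is a_1 = 63/104.

Answer: 63/104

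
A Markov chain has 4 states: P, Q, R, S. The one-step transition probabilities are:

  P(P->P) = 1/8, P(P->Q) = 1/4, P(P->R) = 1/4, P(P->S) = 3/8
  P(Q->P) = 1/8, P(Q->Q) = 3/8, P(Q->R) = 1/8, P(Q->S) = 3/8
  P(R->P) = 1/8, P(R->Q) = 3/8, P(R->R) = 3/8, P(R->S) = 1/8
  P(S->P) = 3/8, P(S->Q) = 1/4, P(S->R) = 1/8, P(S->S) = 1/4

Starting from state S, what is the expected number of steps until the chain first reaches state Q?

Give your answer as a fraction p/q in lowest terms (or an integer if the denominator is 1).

Answer: 496/137

Derivation:
Let h_i = expected steps to first reach Q from state i.
Boundary: h_Q = 0.
First-step equations for the other states:
  h_P = 1 + 1/8*h_P + 1/4*h_Q + 1/4*h_R + 3/8*h_S
  h_R = 1 + 1/8*h_P + 3/8*h_Q + 3/8*h_R + 1/8*h_S
  h_S = 1 + 3/8*h_P + 1/4*h_Q + 1/8*h_R + 1/4*h_S

Substituting h_Q = 0 and rearranging gives the linear system (I - Q) h = 1:
  [7/8, -1/4, -3/8] . (h_P, h_R, h_S) = 1
  [-1/8, 5/8, -1/8] . (h_P, h_R, h_S) = 1
  [-3/8, -1/8, 3/4] . (h_P, h_R, h_S) = 1

Solving yields:
  h_P = 488/137
  h_R = 416/137
  h_S = 496/137

Starting state is S, so the expected hitting time is h_S = 496/137.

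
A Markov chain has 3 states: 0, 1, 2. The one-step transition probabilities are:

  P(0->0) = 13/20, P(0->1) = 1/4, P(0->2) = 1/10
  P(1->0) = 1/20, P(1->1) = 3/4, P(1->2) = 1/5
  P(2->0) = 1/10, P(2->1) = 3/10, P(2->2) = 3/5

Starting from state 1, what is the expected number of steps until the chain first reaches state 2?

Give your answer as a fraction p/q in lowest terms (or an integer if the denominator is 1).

Answer: 16/3

Derivation:
Let h_i = expected steps to first reach 2 from state i.
Boundary: h_2 = 0.
First-step equations for the other states:
  h_0 = 1 + 13/20*h_0 + 1/4*h_1 + 1/10*h_2
  h_1 = 1 + 1/20*h_0 + 3/4*h_1 + 1/5*h_2

Substituting h_2 = 0 and rearranging gives the linear system (I - Q) h = 1:
  [7/20, -1/4] . (h_0, h_1) = 1
  [-1/20, 1/4] . (h_0, h_1) = 1

Solving yields:
  h_0 = 20/3
  h_1 = 16/3

Starting state is 1, so the expected hitting time is h_1 = 16/3.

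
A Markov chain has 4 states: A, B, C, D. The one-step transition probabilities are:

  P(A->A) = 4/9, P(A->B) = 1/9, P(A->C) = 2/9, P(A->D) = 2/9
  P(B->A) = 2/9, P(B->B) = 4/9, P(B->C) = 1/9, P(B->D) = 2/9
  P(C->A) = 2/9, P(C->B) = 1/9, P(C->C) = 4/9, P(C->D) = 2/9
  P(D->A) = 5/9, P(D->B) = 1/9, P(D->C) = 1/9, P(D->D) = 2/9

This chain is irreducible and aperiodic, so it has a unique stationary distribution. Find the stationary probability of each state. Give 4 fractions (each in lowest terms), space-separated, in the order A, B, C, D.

The stationary distribution satisfies pi = pi * P, i.e.:
  pi_A = 4/9*pi_A + 2/9*pi_B + 2/9*pi_C + 5/9*pi_D
  pi_B = 1/9*pi_A + 4/9*pi_B + 1/9*pi_C + 1/9*pi_D
  pi_C = 2/9*pi_A + 1/9*pi_B + 4/9*pi_C + 1/9*pi_D
  pi_D = 2/9*pi_A + 2/9*pi_B + 2/9*pi_C + 2/9*pi_D
with normalization: pi_A + pi_B + pi_C + pi_D = 1.

Using the first 3 balance equations plus normalization, the linear system A*pi = b is:
  [-5/9, 2/9, 2/9, 5/9] . pi = 0
  [1/9, -5/9, 1/9, 1/9] . pi = 0
  [2/9, 1/9, -5/9, 1/9] . pi = 0
  [1, 1, 1, 1] . pi = 1

Solving yields:
  pi_A = 8/21
  pi_B = 1/6
  pi_C = 29/126
  pi_D = 2/9

Verification (pi * P):
  8/21*4/9 + 1/6*2/9 + 29/126*2/9 + 2/9*5/9 = 8/21 = pi_A  (ok)
  8/21*1/9 + 1/6*4/9 + 29/126*1/9 + 2/9*1/9 = 1/6 = pi_B  (ok)
  8/21*2/9 + 1/6*1/9 + 29/126*4/9 + 2/9*1/9 = 29/126 = pi_C  (ok)
  8/21*2/9 + 1/6*2/9 + 29/126*2/9 + 2/9*2/9 = 2/9 = pi_D  (ok)

Answer: 8/21 1/6 29/126 2/9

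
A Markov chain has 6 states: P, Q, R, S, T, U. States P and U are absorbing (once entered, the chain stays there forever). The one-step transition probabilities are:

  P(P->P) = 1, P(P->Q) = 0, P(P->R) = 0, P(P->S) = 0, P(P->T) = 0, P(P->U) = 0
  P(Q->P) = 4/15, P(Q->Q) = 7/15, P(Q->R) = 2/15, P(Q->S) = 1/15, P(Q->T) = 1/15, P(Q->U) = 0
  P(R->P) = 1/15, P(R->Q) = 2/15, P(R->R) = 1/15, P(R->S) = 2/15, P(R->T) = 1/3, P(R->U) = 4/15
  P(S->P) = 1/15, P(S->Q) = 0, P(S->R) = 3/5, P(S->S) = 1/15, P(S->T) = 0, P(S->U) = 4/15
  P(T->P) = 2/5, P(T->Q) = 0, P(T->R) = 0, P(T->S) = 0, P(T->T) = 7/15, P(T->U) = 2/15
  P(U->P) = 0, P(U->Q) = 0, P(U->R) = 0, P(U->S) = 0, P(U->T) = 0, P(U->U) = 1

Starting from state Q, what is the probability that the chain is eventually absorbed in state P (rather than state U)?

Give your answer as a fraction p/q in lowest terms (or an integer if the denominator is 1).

Answer: 4157/5400

Derivation:
Let a_i = P(absorbed in P | start in state i).
Boundary conditions: a_P = 1, a_U = 0.
For each transient state i, a_i = sum_j P(i->j) * a_j:
  a_Q = 4/15*a_P + 7/15*a_Q + 2/15*a_R + 1/15*a_S + 1/15*a_T + 0*a_U
  a_R = 1/15*a_P + 2/15*a_Q + 1/15*a_R + 2/15*a_S + 1/3*a_T + 4/15*a_U
  a_S = 1/15*a_P + 0*a_Q + 3/5*a_R + 1/15*a_S + 0*a_T + 4/15*a_U
  a_T = 2/5*a_P + 0*a_Q + 0*a_R + 0*a_S + 7/15*a_T + 2/15*a_U

Substituting a_P = 1 and a_U = 0, rearrange to (I - Q) a = r where r[i] = P(i -> P):
  [8/15, -2/15, -1/15, -1/15] . (a_Q, a_R, a_S, a_T) = 4/15
  [-2/15, 14/15, -2/15, -1/3] . (a_Q, a_R, a_S, a_T) = 1/15
  [0, -3/5, 14/15, 0] . (a_Q, a_R, a_S, a_T) = 1/15
  [0, 0, 0, 8/15] . (a_Q, a_R, a_S, a_T) = 2/5

Solving yields:
  a_Q = 4157/5400
  a_R = 683/1350
  a_S = 119/300
  a_T = 3/4

Starting state is Q, so the absorption probability is a_Q = 4157/5400.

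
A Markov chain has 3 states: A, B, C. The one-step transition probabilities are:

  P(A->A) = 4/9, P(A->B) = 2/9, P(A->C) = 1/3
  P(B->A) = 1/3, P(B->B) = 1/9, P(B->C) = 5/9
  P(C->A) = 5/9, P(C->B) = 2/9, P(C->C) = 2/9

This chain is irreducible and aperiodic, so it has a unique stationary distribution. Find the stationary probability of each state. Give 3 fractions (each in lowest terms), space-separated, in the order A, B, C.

The stationary distribution satisfies pi = pi * P, i.e.:
  pi_A = 4/9*pi_A + 1/3*pi_B + 5/9*pi_C
  pi_B = 2/9*pi_A + 1/9*pi_B + 2/9*pi_C
  pi_C = 1/3*pi_A + 5/9*pi_B + 2/9*pi_C
with normalization: pi_A + pi_B + pi_C = 1.

Using the first 2 balance equations plus normalization, the linear system A*pi = b is:
  [-5/9, 1/3, 5/9] . pi = 0
  [2/9, -8/9, 2/9] . pi = 0
  [1, 1, 1] . pi = 1

Solving yields:
  pi_A = 23/50
  pi_B = 1/5
  pi_C = 17/50

Verification (pi * P):
  23/50*4/9 + 1/5*1/3 + 17/50*5/9 = 23/50 = pi_A  (ok)
  23/50*2/9 + 1/5*1/9 + 17/50*2/9 = 1/5 = pi_B  (ok)
  23/50*1/3 + 1/5*5/9 + 17/50*2/9 = 17/50 = pi_C  (ok)

Answer: 23/50 1/5 17/50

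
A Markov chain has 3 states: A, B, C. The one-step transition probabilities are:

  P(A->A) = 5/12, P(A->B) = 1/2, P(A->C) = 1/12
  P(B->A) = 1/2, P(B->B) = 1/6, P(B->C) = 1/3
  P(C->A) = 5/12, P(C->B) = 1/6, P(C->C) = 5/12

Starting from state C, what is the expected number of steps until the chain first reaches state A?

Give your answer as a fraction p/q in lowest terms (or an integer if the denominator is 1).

Let h_i = expected steps to first reach A from state i.
Boundary: h_A = 0.
First-step equations for the other states:
  h_B = 1 + 1/2*h_A + 1/6*h_B + 1/3*h_C
  h_C = 1 + 5/12*h_A + 1/6*h_B + 5/12*h_C

Substituting h_A = 0 and rearranging gives the linear system (I - Q) h = 1:
  [5/6, -1/3] . (h_B, h_C) = 1
  [-1/6, 7/12] . (h_B, h_C) = 1

Solving yields:
  h_B = 66/31
  h_C = 72/31

Starting state is C, so the expected hitting time is h_C = 72/31.

Answer: 72/31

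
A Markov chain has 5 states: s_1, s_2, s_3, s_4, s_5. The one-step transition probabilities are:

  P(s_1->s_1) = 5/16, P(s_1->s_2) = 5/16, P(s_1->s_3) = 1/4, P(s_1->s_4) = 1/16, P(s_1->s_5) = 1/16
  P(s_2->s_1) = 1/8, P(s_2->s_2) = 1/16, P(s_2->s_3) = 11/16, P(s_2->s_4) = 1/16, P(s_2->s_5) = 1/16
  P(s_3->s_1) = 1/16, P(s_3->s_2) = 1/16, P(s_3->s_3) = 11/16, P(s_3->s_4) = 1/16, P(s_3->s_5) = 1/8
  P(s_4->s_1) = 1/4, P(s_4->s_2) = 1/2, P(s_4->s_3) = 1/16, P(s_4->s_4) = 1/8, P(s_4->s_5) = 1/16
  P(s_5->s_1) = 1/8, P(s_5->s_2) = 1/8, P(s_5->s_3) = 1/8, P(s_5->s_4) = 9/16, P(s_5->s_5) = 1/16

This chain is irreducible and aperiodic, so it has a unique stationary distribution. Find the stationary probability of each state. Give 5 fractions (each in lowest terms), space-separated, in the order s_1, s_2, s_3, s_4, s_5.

Answer: 2269/17049 868/5683 2861/5683 1991/17049 534/5683

Derivation:
The stationary distribution satisfies pi = pi * P, i.e.:
  pi_s_1 = 5/16*pi_s_1 + 1/8*pi_s_2 + 1/16*pi_s_3 + 1/4*pi_s_4 + 1/8*pi_s_5
  pi_s_2 = 5/16*pi_s_1 + 1/16*pi_s_2 + 1/16*pi_s_3 + 1/2*pi_s_4 + 1/8*pi_s_5
  pi_s_3 = 1/4*pi_s_1 + 11/16*pi_s_2 + 11/16*pi_s_3 + 1/16*pi_s_4 + 1/8*pi_s_5
  pi_s_4 = 1/16*pi_s_1 + 1/16*pi_s_2 + 1/16*pi_s_3 + 1/8*pi_s_4 + 9/16*pi_s_5
  pi_s_5 = 1/16*pi_s_1 + 1/16*pi_s_2 + 1/8*pi_s_3 + 1/16*pi_s_4 + 1/16*pi_s_5
with normalization: pi_s_1 + pi_s_2 + pi_s_3 + pi_s_4 + pi_s_5 = 1.

Using the first 4 balance equations plus normalization, the linear system A*pi = b is:
  [-11/16, 1/8, 1/16, 1/4, 1/8] . pi = 0
  [5/16, -15/16, 1/16, 1/2, 1/8] . pi = 0
  [1/4, 11/16, -5/16, 1/16, 1/8] . pi = 0
  [1/16, 1/16, 1/16, -7/8, 9/16] . pi = 0
  [1, 1, 1, 1, 1] . pi = 1

Solving yields:
  pi_s_1 = 2269/17049
  pi_s_2 = 868/5683
  pi_s_3 = 2861/5683
  pi_s_4 = 1991/17049
  pi_s_5 = 534/5683

Verification (pi * P):
  2269/17049*5/16 + 868/5683*1/8 + 2861/5683*1/16 + 1991/17049*1/4 + 534/5683*1/8 = 2269/17049 = pi_s_1  (ok)
  2269/17049*5/16 + 868/5683*1/16 + 2861/5683*1/16 + 1991/17049*1/2 + 534/5683*1/8 = 868/5683 = pi_s_2  (ok)
  2269/17049*1/4 + 868/5683*11/16 + 2861/5683*11/16 + 1991/17049*1/16 + 534/5683*1/8 = 2861/5683 = pi_s_3  (ok)
  2269/17049*1/16 + 868/5683*1/16 + 2861/5683*1/16 + 1991/17049*1/8 + 534/5683*9/16 = 1991/17049 = pi_s_4  (ok)
  2269/17049*1/16 + 868/5683*1/16 + 2861/5683*1/8 + 1991/17049*1/16 + 534/5683*1/16 = 534/5683 = pi_s_5  (ok)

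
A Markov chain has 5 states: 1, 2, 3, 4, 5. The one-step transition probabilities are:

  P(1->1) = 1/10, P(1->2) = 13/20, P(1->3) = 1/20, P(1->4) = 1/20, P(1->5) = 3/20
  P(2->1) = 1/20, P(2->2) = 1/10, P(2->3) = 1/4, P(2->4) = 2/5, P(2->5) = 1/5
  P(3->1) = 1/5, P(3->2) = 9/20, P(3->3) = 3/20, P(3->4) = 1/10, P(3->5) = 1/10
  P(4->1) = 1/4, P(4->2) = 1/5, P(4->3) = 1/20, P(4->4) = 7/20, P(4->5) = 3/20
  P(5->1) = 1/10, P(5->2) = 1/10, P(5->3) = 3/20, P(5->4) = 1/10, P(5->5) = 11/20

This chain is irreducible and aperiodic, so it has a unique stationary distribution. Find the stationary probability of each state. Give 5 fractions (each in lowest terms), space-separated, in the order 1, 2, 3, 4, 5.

Answer: 15371/113878 27905/113878 15803/113878 25321/113878 14739/56939

Derivation:
The stationary distribution satisfies pi = pi * P, i.e.:
  pi_1 = 1/10*pi_1 + 1/20*pi_2 + 1/5*pi_3 + 1/4*pi_4 + 1/10*pi_5
  pi_2 = 13/20*pi_1 + 1/10*pi_2 + 9/20*pi_3 + 1/5*pi_4 + 1/10*pi_5
  pi_3 = 1/20*pi_1 + 1/4*pi_2 + 3/20*pi_3 + 1/20*pi_4 + 3/20*pi_5
  pi_4 = 1/20*pi_1 + 2/5*pi_2 + 1/10*pi_3 + 7/20*pi_4 + 1/10*pi_5
  pi_5 = 3/20*pi_1 + 1/5*pi_2 + 1/10*pi_3 + 3/20*pi_4 + 11/20*pi_5
with normalization: pi_1 + pi_2 + pi_3 + pi_4 + pi_5 = 1.

Using the first 4 balance equations plus normalization, the linear system A*pi = b is:
  [-9/10, 1/20, 1/5, 1/4, 1/10] . pi = 0
  [13/20, -9/10, 9/20, 1/5, 1/10] . pi = 0
  [1/20, 1/4, -17/20, 1/20, 3/20] . pi = 0
  [1/20, 2/5, 1/10, -13/20, 1/10] . pi = 0
  [1, 1, 1, 1, 1] . pi = 1

Solving yields:
  pi_1 = 15371/113878
  pi_2 = 27905/113878
  pi_3 = 15803/113878
  pi_4 = 25321/113878
  pi_5 = 14739/56939

Verification (pi * P):
  15371/113878*1/10 + 27905/113878*1/20 + 15803/113878*1/5 + 25321/113878*1/4 + 14739/56939*1/10 = 15371/113878 = pi_1  (ok)
  15371/113878*13/20 + 27905/113878*1/10 + 15803/113878*9/20 + 25321/113878*1/5 + 14739/56939*1/10 = 27905/113878 = pi_2  (ok)
  15371/113878*1/20 + 27905/113878*1/4 + 15803/113878*3/20 + 25321/113878*1/20 + 14739/56939*3/20 = 15803/113878 = pi_3  (ok)
  15371/113878*1/20 + 27905/113878*2/5 + 15803/113878*1/10 + 25321/113878*7/20 + 14739/56939*1/10 = 25321/113878 = pi_4  (ok)
  15371/113878*3/20 + 27905/113878*1/5 + 15803/113878*1/10 + 25321/113878*3/20 + 14739/56939*11/20 = 14739/56939 = pi_5  (ok)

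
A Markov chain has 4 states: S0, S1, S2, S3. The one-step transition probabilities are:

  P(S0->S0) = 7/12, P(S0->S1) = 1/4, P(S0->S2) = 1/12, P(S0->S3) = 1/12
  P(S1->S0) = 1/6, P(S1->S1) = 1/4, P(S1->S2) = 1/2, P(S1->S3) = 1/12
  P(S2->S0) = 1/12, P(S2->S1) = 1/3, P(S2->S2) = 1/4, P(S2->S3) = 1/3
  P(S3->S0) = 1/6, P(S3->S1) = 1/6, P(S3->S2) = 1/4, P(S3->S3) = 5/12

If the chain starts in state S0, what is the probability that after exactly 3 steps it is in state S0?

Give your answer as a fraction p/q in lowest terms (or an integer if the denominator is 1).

Answer: 547/1728

Derivation:
Computing P^3 by repeated multiplication:
P^1 =
  S0: [7/12, 1/4, 1/12, 1/12]
  S1: [1/6, 1/4, 1/2, 1/12]
  S2: [1/12, 1/3, 1/4, 1/3]
  S3: [1/6, 1/6, 1/4, 5/12]
P^2 =
  S0: [29/72, 1/4, 31/144, 19/144]
  S1: [7/36, 41/144, 41/144, 17/72]
  S2: [13/72, 35/144, 23/72, 37/144]
  S3: [31/144, 17/72, 19/72, 41/144]
P^3 =
  S0: [547/1728, 37/144, 53/216, 313/1728]
  S1: [43/192, 439/1728, 499/1728, 403/1728]
  S2: [31/144, 49/192, 485/1728, 215/864]
  S3: [15/64, 143/576, 59/216, 211/864]

(P^3)[S0 -> S0] = 547/1728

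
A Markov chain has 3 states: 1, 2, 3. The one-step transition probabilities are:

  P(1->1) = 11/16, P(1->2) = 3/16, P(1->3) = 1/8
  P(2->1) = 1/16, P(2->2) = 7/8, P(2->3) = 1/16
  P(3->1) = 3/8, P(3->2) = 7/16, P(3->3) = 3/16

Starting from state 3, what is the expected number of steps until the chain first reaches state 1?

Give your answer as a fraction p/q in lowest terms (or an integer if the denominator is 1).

Answer: 144/19

Derivation:
Let h_i = expected steps to first reach 1 from state i.
Boundary: h_1 = 0.
First-step equations for the other states:
  h_2 = 1 + 1/16*h_1 + 7/8*h_2 + 1/16*h_3
  h_3 = 1 + 3/8*h_1 + 7/16*h_2 + 3/16*h_3

Substituting h_1 = 0 and rearranging gives the linear system (I - Q) h = 1:
  [1/8, -1/16] . (h_2, h_3) = 1
  [-7/16, 13/16] . (h_2, h_3) = 1

Solving yields:
  h_2 = 224/19
  h_3 = 144/19

Starting state is 3, so the expected hitting time is h_3 = 144/19.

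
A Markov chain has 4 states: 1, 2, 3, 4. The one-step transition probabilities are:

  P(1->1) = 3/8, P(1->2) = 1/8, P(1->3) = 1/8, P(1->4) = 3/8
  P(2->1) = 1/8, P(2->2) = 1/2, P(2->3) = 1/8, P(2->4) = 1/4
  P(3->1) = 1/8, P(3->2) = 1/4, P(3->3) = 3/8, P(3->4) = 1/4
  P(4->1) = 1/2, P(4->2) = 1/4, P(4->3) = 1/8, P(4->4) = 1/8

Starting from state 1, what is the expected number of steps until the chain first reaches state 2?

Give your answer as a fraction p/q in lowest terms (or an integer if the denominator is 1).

Let h_i = expected steps to first reach 2 from state i.
Boundary: h_2 = 0.
First-step equations for the other states:
  h_1 = 1 + 3/8*h_1 + 1/8*h_2 + 1/8*h_3 + 3/8*h_4
  h_3 = 1 + 1/8*h_1 + 1/4*h_2 + 3/8*h_3 + 1/4*h_4
  h_4 = 1 + 1/2*h_1 + 1/4*h_2 + 1/8*h_3 + 1/8*h_4

Substituting h_2 = 0 and rearranging gives the linear system (I - Q) h = 1:
  [5/8, -1/8, -3/8] . (h_1, h_3, h_4) = 1
  [-1/8, 5/8, -1/4] . (h_1, h_3, h_4) = 1
  [-1/2, -1/8, 7/8] . (h_1, h_3, h_4) = 1

Solving yields:
  h_1 = 160/29
  h_3 = 136/29
  h_4 = 144/29

Starting state is 1, so the expected hitting time is h_1 = 160/29.

Answer: 160/29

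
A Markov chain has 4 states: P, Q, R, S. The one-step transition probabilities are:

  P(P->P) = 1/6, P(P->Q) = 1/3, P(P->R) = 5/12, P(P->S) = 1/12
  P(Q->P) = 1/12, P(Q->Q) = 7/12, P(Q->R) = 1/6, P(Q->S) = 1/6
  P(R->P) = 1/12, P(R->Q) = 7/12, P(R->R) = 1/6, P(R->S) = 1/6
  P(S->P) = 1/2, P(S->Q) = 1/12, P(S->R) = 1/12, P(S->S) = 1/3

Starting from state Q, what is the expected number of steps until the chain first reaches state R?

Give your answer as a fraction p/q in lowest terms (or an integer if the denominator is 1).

Answer: 1380/269

Derivation:
Let h_i = expected steps to first reach R from state i.
Boundary: h_R = 0.
First-step equations for the other states:
  h_P = 1 + 1/6*h_P + 1/3*h_Q + 5/12*h_R + 1/12*h_S
  h_Q = 1 + 1/12*h_P + 7/12*h_Q + 1/6*h_R + 1/6*h_S
  h_S = 1 + 1/2*h_P + 1/12*h_Q + 1/12*h_R + 1/3*h_S

Substituting h_R = 0 and rearranging gives the linear system (I - Q) h = 1:
  [5/6, -1/3, -1/12] . (h_P, h_Q, h_S) = 1
  [-1/12, 5/12, -1/6] . (h_P, h_Q, h_S) = 1
  [-1/2, -1/12, 2/3] . (h_P, h_Q, h_S) = 1

Solving yields:
  h_P = 1008/269
  h_Q = 1380/269
  h_S = 1332/269

Starting state is Q, so the expected hitting time is h_Q = 1380/269.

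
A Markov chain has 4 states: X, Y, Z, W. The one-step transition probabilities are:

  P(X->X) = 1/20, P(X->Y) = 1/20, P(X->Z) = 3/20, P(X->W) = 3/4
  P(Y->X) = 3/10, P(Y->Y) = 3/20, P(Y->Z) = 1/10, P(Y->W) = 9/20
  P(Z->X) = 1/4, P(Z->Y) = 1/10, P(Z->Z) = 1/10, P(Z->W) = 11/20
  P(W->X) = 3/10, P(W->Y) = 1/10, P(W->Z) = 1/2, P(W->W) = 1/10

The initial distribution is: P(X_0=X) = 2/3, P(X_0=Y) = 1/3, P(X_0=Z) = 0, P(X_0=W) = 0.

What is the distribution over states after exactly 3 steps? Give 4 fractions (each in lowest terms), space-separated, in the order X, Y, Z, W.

Answer: 13/60 147/1600 67/300 749/1600

Derivation:
Propagating the distribution step by step (d_{t+1} = d_t * P):
d_0 = (X=2/3, Y=1/3, Z=0, W=0)
  d_1[X] = 2/3*1/20 + 1/3*3/10 + 0*1/4 + 0*3/10 = 2/15
  d_1[Y] = 2/3*1/20 + 1/3*3/20 + 0*1/10 + 0*1/10 = 1/12
  d_1[Z] = 2/3*3/20 + 1/3*1/10 + 0*1/10 + 0*1/2 = 2/15
  d_1[W] = 2/3*3/4 + 1/3*9/20 + 0*11/20 + 0*1/10 = 13/20
d_1 = (X=2/15, Y=1/12, Z=2/15, W=13/20)
  d_2[X] = 2/15*1/20 + 1/12*3/10 + 2/15*1/4 + 13/20*3/10 = 13/50
  d_2[Y] = 2/15*1/20 + 1/12*3/20 + 2/15*1/10 + 13/20*1/10 = 39/400
  d_2[Z] = 2/15*3/20 + 1/12*1/10 + 2/15*1/10 + 13/20*1/2 = 11/30
  d_2[W] = 2/15*3/4 + 1/12*9/20 + 2/15*11/20 + 13/20*1/10 = 331/1200
d_2 = (X=13/50, Y=39/400, Z=11/30, W=331/1200)
  d_3[X] = 13/50*1/20 + 39/400*3/10 + 11/30*1/4 + 331/1200*3/10 = 13/60
  d_3[Y] = 13/50*1/20 + 39/400*3/20 + 11/30*1/10 + 331/1200*1/10 = 147/1600
  d_3[Z] = 13/50*3/20 + 39/400*1/10 + 11/30*1/10 + 331/1200*1/2 = 67/300
  d_3[W] = 13/50*3/4 + 39/400*9/20 + 11/30*11/20 + 331/1200*1/10 = 749/1600
d_3 = (X=13/60, Y=147/1600, Z=67/300, W=749/1600)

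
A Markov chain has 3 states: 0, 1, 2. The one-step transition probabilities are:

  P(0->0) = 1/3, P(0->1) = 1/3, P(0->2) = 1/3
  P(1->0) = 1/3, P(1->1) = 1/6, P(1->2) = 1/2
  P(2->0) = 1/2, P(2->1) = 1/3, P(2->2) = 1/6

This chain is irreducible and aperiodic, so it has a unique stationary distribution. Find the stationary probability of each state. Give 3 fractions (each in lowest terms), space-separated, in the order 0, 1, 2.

The stationary distribution satisfies pi = pi * P, i.e.:
  pi_0 = 1/3*pi_0 + 1/3*pi_1 + 1/2*pi_2
  pi_1 = 1/3*pi_0 + 1/6*pi_1 + 1/3*pi_2
  pi_2 = 1/3*pi_0 + 1/2*pi_1 + 1/6*pi_2
with normalization: pi_0 + pi_1 + pi_2 = 1.

Using the first 2 balance equations plus normalization, the linear system A*pi = b is:
  [-2/3, 1/3, 1/2] . pi = 0
  [1/3, -5/6, 1/3] . pi = 0
  [1, 1, 1] . pi = 1

Solving yields:
  pi_0 = 19/49
  pi_1 = 2/7
  pi_2 = 16/49

Verification (pi * P):
  19/49*1/3 + 2/7*1/3 + 16/49*1/2 = 19/49 = pi_0  (ok)
  19/49*1/3 + 2/7*1/6 + 16/49*1/3 = 2/7 = pi_1  (ok)
  19/49*1/3 + 2/7*1/2 + 16/49*1/6 = 16/49 = pi_2  (ok)

Answer: 19/49 2/7 16/49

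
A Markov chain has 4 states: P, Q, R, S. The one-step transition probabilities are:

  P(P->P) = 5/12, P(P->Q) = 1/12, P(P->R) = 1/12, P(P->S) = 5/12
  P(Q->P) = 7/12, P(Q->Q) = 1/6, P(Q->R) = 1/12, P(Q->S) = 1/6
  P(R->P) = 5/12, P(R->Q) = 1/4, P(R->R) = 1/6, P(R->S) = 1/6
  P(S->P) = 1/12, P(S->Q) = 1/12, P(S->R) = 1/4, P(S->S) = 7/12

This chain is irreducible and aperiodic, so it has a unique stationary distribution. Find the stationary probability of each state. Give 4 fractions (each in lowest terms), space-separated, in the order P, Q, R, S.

Answer: 55/184 39/322 107/644 533/1288

Derivation:
The stationary distribution satisfies pi = pi * P, i.e.:
  pi_P = 5/12*pi_P + 7/12*pi_Q + 5/12*pi_R + 1/12*pi_S
  pi_Q = 1/12*pi_P + 1/6*pi_Q + 1/4*pi_R + 1/12*pi_S
  pi_R = 1/12*pi_P + 1/12*pi_Q + 1/6*pi_R + 1/4*pi_S
  pi_S = 5/12*pi_P + 1/6*pi_Q + 1/6*pi_R + 7/12*pi_S
with normalization: pi_P + pi_Q + pi_R + pi_S = 1.

Using the first 3 balance equations plus normalization, the linear system A*pi = b is:
  [-7/12, 7/12, 5/12, 1/12] . pi = 0
  [1/12, -5/6, 1/4, 1/12] . pi = 0
  [1/12, 1/12, -5/6, 1/4] . pi = 0
  [1, 1, 1, 1] . pi = 1

Solving yields:
  pi_P = 55/184
  pi_Q = 39/322
  pi_R = 107/644
  pi_S = 533/1288

Verification (pi * P):
  55/184*5/12 + 39/322*7/12 + 107/644*5/12 + 533/1288*1/12 = 55/184 = pi_P  (ok)
  55/184*1/12 + 39/322*1/6 + 107/644*1/4 + 533/1288*1/12 = 39/322 = pi_Q  (ok)
  55/184*1/12 + 39/322*1/12 + 107/644*1/6 + 533/1288*1/4 = 107/644 = pi_R  (ok)
  55/184*5/12 + 39/322*1/6 + 107/644*1/6 + 533/1288*7/12 = 533/1288 = pi_S  (ok)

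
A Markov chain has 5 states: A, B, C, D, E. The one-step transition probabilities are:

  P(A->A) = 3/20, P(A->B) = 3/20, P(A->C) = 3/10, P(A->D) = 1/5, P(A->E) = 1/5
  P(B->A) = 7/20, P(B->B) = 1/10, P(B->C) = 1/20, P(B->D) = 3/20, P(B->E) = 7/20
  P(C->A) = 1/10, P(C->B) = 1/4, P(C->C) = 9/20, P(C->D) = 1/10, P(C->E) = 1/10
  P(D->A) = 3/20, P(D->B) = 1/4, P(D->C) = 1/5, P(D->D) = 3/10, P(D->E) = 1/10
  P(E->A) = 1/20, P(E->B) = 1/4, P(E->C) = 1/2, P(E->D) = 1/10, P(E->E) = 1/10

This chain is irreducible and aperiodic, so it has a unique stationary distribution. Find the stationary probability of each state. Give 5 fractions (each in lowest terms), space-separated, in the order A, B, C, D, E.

Answer: 5651/35684 3633/17842 2799/8921 511/3244 2975/17842

Derivation:
The stationary distribution satisfies pi = pi * P, i.e.:
  pi_A = 3/20*pi_A + 7/20*pi_B + 1/10*pi_C + 3/20*pi_D + 1/20*pi_E
  pi_B = 3/20*pi_A + 1/10*pi_B + 1/4*pi_C + 1/4*pi_D + 1/4*pi_E
  pi_C = 3/10*pi_A + 1/20*pi_B + 9/20*pi_C + 1/5*pi_D + 1/2*pi_E
  pi_D = 1/5*pi_A + 3/20*pi_B + 1/10*pi_C + 3/10*pi_D + 1/10*pi_E
  pi_E = 1/5*pi_A + 7/20*pi_B + 1/10*pi_C + 1/10*pi_D + 1/10*pi_E
with normalization: pi_A + pi_B + pi_C + pi_D + pi_E = 1.

Using the first 4 balance equations plus normalization, the linear system A*pi = b is:
  [-17/20, 7/20, 1/10, 3/20, 1/20] . pi = 0
  [3/20, -9/10, 1/4, 1/4, 1/4] . pi = 0
  [3/10, 1/20, -11/20, 1/5, 1/2] . pi = 0
  [1/5, 3/20, 1/10, -7/10, 1/10] . pi = 0
  [1, 1, 1, 1, 1] . pi = 1

Solving yields:
  pi_A = 5651/35684
  pi_B = 3633/17842
  pi_C = 2799/8921
  pi_D = 511/3244
  pi_E = 2975/17842

Verification (pi * P):
  5651/35684*3/20 + 3633/17842*7/20 + 2799/8921*1/10 + 511/3244*3/20 + 2975/17842*1/20 = 5651/35684 = pi_A  (ok)
  5651/35684*3/20 + 3633/17842*1/10 + 2799/8921*1/4 + 511/3244*1/4 + 2975/17842*1/4 = 3633/17842 = pi_B  (ok)
  5651/35684*3/10 + 3633/17842*1/20 + 2799/8921*9/20 + 511/3244*1/5 + 2975/17842*1/2 = 2799/8921 = pi_C  (ok)
  5651/35684*1/5 + 3633/17842*3/20 + 2799/8921*1/10 + 511/3244*3/10 + 2975/17842*1/10 = 511/3244 = pi_D  (ok)
  5651/35684*1/5 + 3633/17842*7/20 + 2799/8921*1/10 + 511/3244*1/10 + 2975/17842*1/10 = 2975/17842 = pi_E  (ok)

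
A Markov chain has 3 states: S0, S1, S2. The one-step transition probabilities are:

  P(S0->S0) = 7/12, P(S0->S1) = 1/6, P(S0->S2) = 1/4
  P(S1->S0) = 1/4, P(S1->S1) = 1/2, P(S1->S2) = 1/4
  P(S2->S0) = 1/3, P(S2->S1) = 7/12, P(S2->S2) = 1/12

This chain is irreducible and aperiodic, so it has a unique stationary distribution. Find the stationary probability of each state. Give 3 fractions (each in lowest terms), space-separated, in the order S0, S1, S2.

The stationary distribution satisfies pi = pi * P, i.e.:
  pi_S0 = 7/12*pi_S0 + 1/4*pi_S1 + 1/3*pi_S2
  pi_S1 = 1/6*pi_S0 + 1/2*pi_S1 + 7/12*pi_S2
  pi_S2 = 1/4*pi_S0 + 1/4*pi_S1 + 1/12*pi_S2
with normalization: pi_S0 + pi_S1 + pi_S2 = 1.

Using the first 2 balance equations plus normalization, the linear system A*pi = b is:
  [-5/12, 1/4, 1/3] . pi = 0
  [1/6, -1/2, 7/12] . pi = 0
  [1, 1, 1] . pi = 1

Solving yields:
  pi_S0 = 45/112
  pi_S1 = 43/112
  pi_S2 = 3/14

Verification (pi * P):
  45/112*7/12 + 43/112*1/4 + 3/14*1/3 = 45/112 = pi_S0  (ok)
  45/112*1/6 + 43/112*1/2 + 3/14*7/12 = 43/112 = pi_S1  (ok)
  45/112*1/4 + 43/112*1/4 + 3/14*1/12 = 3/14 = pi_S2  (ok)

Answer: 45/112 43/112 3/14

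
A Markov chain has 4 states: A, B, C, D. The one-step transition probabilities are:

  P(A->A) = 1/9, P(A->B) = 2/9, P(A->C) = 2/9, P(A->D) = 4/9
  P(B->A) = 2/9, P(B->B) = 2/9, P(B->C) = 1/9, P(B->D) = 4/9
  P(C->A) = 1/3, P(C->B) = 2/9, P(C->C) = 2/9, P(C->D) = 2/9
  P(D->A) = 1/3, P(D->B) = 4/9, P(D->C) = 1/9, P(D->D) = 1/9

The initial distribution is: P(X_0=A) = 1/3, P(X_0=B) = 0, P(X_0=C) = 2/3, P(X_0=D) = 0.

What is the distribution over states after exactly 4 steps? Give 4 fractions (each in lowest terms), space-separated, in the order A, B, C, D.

Propagating the distribution step by step (d_{t+1} = d_t * P):
d_0 = (A=1/3, B=0, C=2/3, D=0)
  d_1[A] = 1/3*1/9 + 0*2/9 + 2/3*1/3 + 0*1/3 = 7/27
  d_1[B] = 1/3*2/9 + 0*2/9 + 2/3*2/9 + 0*4/9 = 2/9
  d_1[C] = 1/3*2/9 + 0*1/9 + 2/3*2/9 + 0*1/9 = 2/9
  d_1[D] = 1/3*4/9 + 0*4/9 + 2/3*2/9 + 0*1/9 = 8/27
d_1 = (A=7/27, B=2/9, C=2/9, D=8/27)
  d_2[A] = 7/27*1/9 + 2/9*2/9 + 2/9*1/3 + 8/27*1/3 = 61/243
  d_2[B] = 7/27*2/9 + 2/9*2/9 + 2/9*2/9 + 8/27*4/9 = 70/243
  d_2[C] = 7/27*2/9 + 2/9*1/9 + 2/9*2/9 + 8/27*1/9 = 40/243
  d_2[D] = 7/27*4/9 + 2/9*4/9 + 2/9*2/9 + 8/27*1/9 = 8/27
d_2 = (A=61/243, B=70/243, C=40/243, D=8/27)
  d_3[A] = 61/243*1/9 + 70/243*2/9 + 40/243*1/3 + 8/27*1/3 = 179/729
  d_3[B] = 61/243*2/9 + 70/243*2/9 + 40/243*2/9 + 8/27*4/9 = 70/243
  d_3[C] = 61/243*2/9 + 70/243*1/9 + 40/243*2/9 + 8/27*1/9 = 344/2187
  d_3[D] = 61/243*4/9 + 70/243*4/9 + 40/243*2/9 + 8/27*1/9 = 676/2187
d_3 = (A=179/729, B=70/243, C=344/2187, D=676/2187)
  d_4[A] = 179/729*1/9 + 70/243*2/9 + 344/2187*1/3 + 676/2187*1/3 = 1619/6561
  d_4[B] = 179/729*2/9 + 70/243*2/9 + 344/2187*2/9 + 676/2187*4/9 = 5726/19683
  d_4[C] = 179/729*2/9 + 70/243*1/9 + 344/2187*2/9 + 676/2187*1/9 = 3068/19683
  d_4[D] = 179/729*4/9 + 70/243*4/9 + 344/2187*2/9 + 676/2187*1/9 = 6032/19683
d_4 = (A=1619/6561, B=5726/19683, C=3068/19683, D=6032/19683)

Answer: 1619/6561 5726/19683 3068/19683 6032/19683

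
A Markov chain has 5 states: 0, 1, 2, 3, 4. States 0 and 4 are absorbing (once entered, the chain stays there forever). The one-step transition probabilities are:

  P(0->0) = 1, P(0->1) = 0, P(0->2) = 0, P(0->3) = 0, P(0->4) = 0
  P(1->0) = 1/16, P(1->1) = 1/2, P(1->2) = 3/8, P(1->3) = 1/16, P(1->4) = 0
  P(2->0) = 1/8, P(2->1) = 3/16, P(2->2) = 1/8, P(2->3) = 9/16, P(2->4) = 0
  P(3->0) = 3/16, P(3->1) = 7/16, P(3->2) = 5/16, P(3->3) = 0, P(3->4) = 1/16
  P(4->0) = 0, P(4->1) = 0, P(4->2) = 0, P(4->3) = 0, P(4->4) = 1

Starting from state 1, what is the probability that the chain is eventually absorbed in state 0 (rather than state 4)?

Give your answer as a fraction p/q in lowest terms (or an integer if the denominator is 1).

Answer: 585/653

Derivation:
Let a_i = P(absorbed in 0 | start in state i).
Boundary conditions: a_0 = 1, a_4 = 0.
For each transient state i, a_i = sum_j P(i->j) * a_j:
  a_1 = 1/16*a_0 + 1/2*a_1 + 3/8*a_2 + 1/16*a_3 + 0*a_4
  a_2 = 1/8*a_0 + 3/16*a_1 + 1/8*a_2 + 9/16*a_3 + 0*a_4
  a_3 = 3/16*a_0 + 7/16*a_1 + 5/16*a_2 + 0*a_3 + 1/16*a_4

Substituting a_0 = 1 and a_4 = 0, rearrange to (I - Q) a = r where r[i] = P(i -> 0):
  [1/2, -3/8, -1/16] . (a_1, a_2, a_3) = 1/16
  [-3/16, 7/8, -9/16] . (a_1, a_2, a_3) = 1/8
  [-7/16, -5/16, 1] . (a_1, a_2, a_3) = 3/16

Solving yields:
  a_1 = 585/653
  a_2 = 578/653
  a_3 = 559/653

Starting state is 1, so the absorption probability is a_1 = 585/653.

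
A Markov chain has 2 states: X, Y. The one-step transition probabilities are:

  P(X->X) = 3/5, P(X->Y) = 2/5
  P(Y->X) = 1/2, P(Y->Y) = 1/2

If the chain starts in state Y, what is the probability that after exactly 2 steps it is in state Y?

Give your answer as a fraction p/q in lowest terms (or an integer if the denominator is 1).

Answer: 9/20

Derivation:
Computing P^2 by repeated multiplication:
P^1 =
  X: [3/5, 2/5]
  Y: [1/2, 1/2]
P^2 =
  X: [14/25, 11/25]
  Y: [11/20, 9/20]

(P^2)[Y -> Y] = 9/20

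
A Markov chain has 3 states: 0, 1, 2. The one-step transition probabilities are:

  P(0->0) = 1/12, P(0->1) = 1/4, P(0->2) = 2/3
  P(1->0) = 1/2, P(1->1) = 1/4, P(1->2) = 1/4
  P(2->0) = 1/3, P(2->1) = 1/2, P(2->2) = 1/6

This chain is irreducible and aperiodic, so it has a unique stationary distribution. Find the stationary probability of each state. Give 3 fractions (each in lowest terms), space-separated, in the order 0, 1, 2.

The stationary distribution satisfies pi = pi * P, i.e.:
  pi_0 = 1/12*pi_0 + 1/2*pi_1 + 1/3*pi_2
  pi_1 = 1/4*pi_0 + 1/4*pi_1 + 1/2*pi_2
  pi_2 = 2/3*pi_0 + 1/4*pi_1 + 1/6*pi_2
with normalization: pi_0 + pi_1 + pi_2 = 1.

Using the first 2 balance equations plus normalization, the linear system A*pi = b is:
  [-11/12, 1/2, 1/3] . pi = 0
  [1/4, -3/4, 1/2] . pi = 0
  [1, 1, 1] . pi = 1

Solving yields:
  pi_0 = 24/77
  pi_1 = 26/77
  pi_2 = 27/77

Verification (pi * P):
  24/77*1/12 + 26/77*1/2 + 27/77*1/3 = 24/77 = pi_0  (ok)
  24/77*1/4 + 26/77*1/4 + 27/77*1/2 = 26/77 = pi_1  (ok)
  24/77*2/3 + 26/77*1/4 + 27/77*1/6 = 27/77 = pi_2  (ok)

Answer: 24/77 26/77 27/77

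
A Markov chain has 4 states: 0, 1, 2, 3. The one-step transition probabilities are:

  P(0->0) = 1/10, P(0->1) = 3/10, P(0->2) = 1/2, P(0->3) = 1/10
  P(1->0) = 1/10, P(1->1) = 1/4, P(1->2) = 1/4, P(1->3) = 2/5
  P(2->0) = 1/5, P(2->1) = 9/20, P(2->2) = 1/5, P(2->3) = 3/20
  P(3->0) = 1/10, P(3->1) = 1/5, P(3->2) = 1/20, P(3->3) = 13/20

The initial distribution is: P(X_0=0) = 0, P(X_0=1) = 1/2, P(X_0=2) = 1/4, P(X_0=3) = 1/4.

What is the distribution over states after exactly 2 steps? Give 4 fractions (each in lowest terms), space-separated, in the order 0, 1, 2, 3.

Propagating the distribution step by step (d_{t+1} = d_t * P):
d_0 = (0=0, 1=1/2, 2=1/4, 3=1/4)
  d_1[0] = 0*1/10 + 1/2*1/10 + 1/4*1/5 + 1/4*1/10 = 1/8
  d_1[1] = 0*3/10 + 1/2*1/4 + 1/4*9/20 + 1/4*1/5 = 23/80
  d_1[2] = 0*1/2 + 1/2*1/4 + 1/4*1/5 + 1/4*1/20 = 3/16
  d_1[3] = 0*1/10 + 1/2*2/5 + 1/4*3/20 + 1/4*13/20 = 2/5
d_1 = (0=1/8, 1=23/80, 2=3/16, 3=2/5)
  d_2[0] = 1/8*1/10 + 23/80*1/10 + 3/16*1/5 + 2/5*1/10 = 19/160
  d_2[1] = 1/8*3/10 + 23/80*1/4 + 3/16*9/20 + 2/5*1/5 = 219/800
  d_2[2] = 1/8*1/2 + 23/80*1/4 + 3/16*1/5 + 2/5*1/20 = 307/1600
  d_2[3] = 1/8*1/10 + 23/80*2/5 + 3/16*3/20 + 2/5*13/20 = 133/320
d_2 = (0=19/160, 1=219/800, 2=307/1600, 3=133/320)

Answer: 19/160 219/800 307/1600 133/320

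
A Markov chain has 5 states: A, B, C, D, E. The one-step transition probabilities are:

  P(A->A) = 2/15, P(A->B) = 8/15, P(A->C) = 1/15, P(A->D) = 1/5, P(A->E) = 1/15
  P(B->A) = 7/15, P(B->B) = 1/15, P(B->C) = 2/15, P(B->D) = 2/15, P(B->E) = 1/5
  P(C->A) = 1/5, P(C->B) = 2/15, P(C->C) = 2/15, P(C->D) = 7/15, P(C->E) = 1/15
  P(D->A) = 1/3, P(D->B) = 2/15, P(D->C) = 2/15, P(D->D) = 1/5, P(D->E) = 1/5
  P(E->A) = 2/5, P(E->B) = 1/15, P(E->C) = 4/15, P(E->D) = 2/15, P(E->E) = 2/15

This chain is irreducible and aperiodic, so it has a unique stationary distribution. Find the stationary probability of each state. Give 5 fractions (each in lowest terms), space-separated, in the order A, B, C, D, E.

Answer: 9927/33548 7635/33548 4411/33548 7077/33548 2249/16774

Derivation:
The stationary distribution satisfies pi = pi * P, i.e.:
  pi_A = 2/15*pi_A + 7/15*pi_B + 1/5*pi_C + 1/3*pi_D + 2/5*pi_E
  pi_B = 8/15*pi_A + 1/15*pi_B + 2/15*pi_C + 2/15*pi_D + 1/15*pi_E
  pi_C = 1/15*pi_A + 2/15*pi_B + 2/15*pi_C + 2/15*pi_D + 4/15*pi_E
  pi_D = 1/5*pi_A + 2/15*pi_B + 7/15*pi_C + 1/5*pi_D + 2/15*pi_E
  pi_E = 1/15*pi_A + 1/5*pi_B + 1/15*pi_C + 1/5*pi_D + 2/15*pi_E
with normalization: pi_A + pi_B + pi_C + pi_D + pi_E = 1.

Using the first 4 balance equations plus normalization, the linear system A*pi = b is:
  [-13/15, 7/15, 1/5, 1/3, 2/5] . pi = 0
  [8/15, -14/15, 2/15, 2/15, 1/15] . pi = 0
  [1/15, 2/15, -13/15, 2/15, 4/15] . pi = 0
  [1/5, 2/15, 7/15, -4/5, 2/15] . pi = 0
  [1, 1, 1, 1, 1] . pi = 1

Solving yields:
  pi_A = 9927/33548
  pi_B = 7635/33548
  pi_C = 4411/33548
  pi_D = 7077/33548
  pi_E = 2249/16774

Verification (pi * P):
  9927/33548*2/15 + 7635/33548*7/15 + 4411/33548*1/5 + 7077/33548*1/3 + 2249/16774*2/5 = 9927/33548 = pi_A  (ok)
  9927/33548*8/15 + 7635/33548*1/15 + 4411/33548*2/15 + 7077/33548*2/15 + 2249/16774*1/15 = 7635/33548 = pi_B  (ok)
  9927/33548*1/15 + 7635/33548*2/15 + 4411/33548*2/15 + 7077/33548*2/15 + 2249/16774*4/15 = 4411/33548 = pi_C  (ok)
  9927/33548*1/5 + 7635/33548*2/15 + 4411/33548*7/15 + 7077/33548*1/5 + 2249/16774*2/15 = 7077/33548 = pi_D  (ok)
  9927/33548*1/15 + 7635/33548*1/5 + 4411/33548*1/15 + 7077/33548*1/5 + 2249/16774*2/15 = 2249/16774 = pi_E  (ok)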